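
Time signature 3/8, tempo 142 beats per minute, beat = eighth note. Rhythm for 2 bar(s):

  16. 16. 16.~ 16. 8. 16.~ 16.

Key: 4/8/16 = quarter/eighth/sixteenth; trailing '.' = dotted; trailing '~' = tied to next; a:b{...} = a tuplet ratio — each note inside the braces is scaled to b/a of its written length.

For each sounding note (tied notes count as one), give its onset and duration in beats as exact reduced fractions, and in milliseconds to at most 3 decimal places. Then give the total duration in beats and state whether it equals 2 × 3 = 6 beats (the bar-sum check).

1) 0.0ms=0b +316.901ms=3/4b
2) 316.901ms=3/4b +316.901ms=3/4b
3) 633.803ms=3/2b +633.803ms=3/2b
4) 1267.606ms=3b +633.803ms=3/2b
5) 1901.408ms=9/2b +633.803ms=3/2b
Σ=6b of 6 (142bpm 3/8) — PASS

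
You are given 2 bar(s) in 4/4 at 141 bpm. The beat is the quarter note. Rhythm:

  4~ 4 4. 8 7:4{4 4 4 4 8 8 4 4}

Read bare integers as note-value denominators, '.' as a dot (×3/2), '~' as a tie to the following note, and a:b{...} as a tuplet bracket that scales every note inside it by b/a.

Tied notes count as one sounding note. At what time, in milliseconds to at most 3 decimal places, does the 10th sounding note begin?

1. 0.0ms @ 0 + 851.064ms (2)
2. 851.064ms @ 2 + 638.298ms (3/2)
3. 1489.362ms @ 7/2 + 212.766ms (1/2)
4. 1702.128ms @ 4 + 243.161ms (4/7)
5. 1945.289ms @ 32/7 + 243.161ms (4/7)
6. 2188.45ms @ 36/7 + 243.161ms (4/7)
7. 2431.611ms @ 40/7 + 243.161ms (4/7)
8. 2674.772ms @ 44/7 + 121.581ms (2/7)
9. 2796.353ms @ 46/7 + 121.581ms (2/7)
10. 2917.933ms @ 48/7 + 243.161ms (4/7)
11. 3161.094ms @ 52/7 + 243.161ms (4/7)

note 10 onset = 48/7b = 2917.933ms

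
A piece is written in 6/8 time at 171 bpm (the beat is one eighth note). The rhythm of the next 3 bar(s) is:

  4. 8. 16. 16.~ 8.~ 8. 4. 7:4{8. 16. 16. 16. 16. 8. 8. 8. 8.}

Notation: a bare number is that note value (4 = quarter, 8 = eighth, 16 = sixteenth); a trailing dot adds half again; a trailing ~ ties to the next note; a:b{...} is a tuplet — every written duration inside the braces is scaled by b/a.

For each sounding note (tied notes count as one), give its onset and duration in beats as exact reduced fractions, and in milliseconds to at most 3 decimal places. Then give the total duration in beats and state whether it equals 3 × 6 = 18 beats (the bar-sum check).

1) 0.0ms=0b +1052.632ms=3b
2) 1052.632ms=3b +526.316ms=3/2b
3) 1578.947ms=9/2b +263.158ms=3/4b
4) 1842.105ms=21/4b +1315.789ms=15/4b
5) 3157.895ms=9b +1052.632ms=3b
6) 4210.526ms=12b +300.752ms=6/7b
7) 4511.278ms=90/7b +150.376ms=3/7b
8) 4661.654ms=93/7b +150.376ms=3/7b
9) 4812.03ms=96/7b +150.376ms=3/7b
10) 4962.406ms=99/7b +150.376ms=3/7b
11) 5112.782ms=102/7b +300.752ms=6/7b
12) 5413.534ms=108/7b +300.752ms=6/7b
13) 5714.286ms=114/7b +300.752ms=6/7b
14) 6015.038ms=120/7b +300.752ms=6/7b
Σ=18b of 18 (171bpm 6/8) — PASS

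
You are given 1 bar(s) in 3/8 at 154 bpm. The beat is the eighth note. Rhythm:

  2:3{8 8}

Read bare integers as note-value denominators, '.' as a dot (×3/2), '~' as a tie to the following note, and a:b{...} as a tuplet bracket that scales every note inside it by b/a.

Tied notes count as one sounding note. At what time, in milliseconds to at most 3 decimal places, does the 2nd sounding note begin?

note 2 onset = 3/2b = 584.416ms

1. 0.0ms @ 0 + 584.416ms (3/2)
2. 584.416ms @ 3/2 + 584.416ms (3/2)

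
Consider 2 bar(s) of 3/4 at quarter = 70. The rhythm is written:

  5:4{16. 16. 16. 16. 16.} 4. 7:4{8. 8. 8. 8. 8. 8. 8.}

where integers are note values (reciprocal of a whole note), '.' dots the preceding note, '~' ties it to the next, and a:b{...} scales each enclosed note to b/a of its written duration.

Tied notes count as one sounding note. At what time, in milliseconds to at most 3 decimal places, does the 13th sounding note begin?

1. 0.0ms @ 0 + 257.143ms (3/10)
2. 257.143ms @ 3/10 + 257.143ms (3/10)
3. 514.286ms @ 3/5 + 257.143ms (3/10)
4. 771.429ms @ 9/10 + 257.143ms (3/10)
5. 1028.571ms @ 6/5 + 257.143ms (3/10)
6. 1285.714ms @ 3/2 + 1285.714ms (3/2)
7. 2571.429ms @ 3 + 367.347ms (3/7)
8. 2938.776ms @ 24/7 + 367.347ms (3/7)
9. 3306.122ms @ 27/7 + 367.347ms (3/7)
10. 3673.469ms @ 30/7 + 367.347ms (3/7)
11. 4040.816ms @ 33/7 + 367.347ms (3/7)
12. 4408.163ms @ 36/7 + 367.347ms (3/7)
13. 4775.51ms @ 39/7 + 367.347ms (3/7)

note 13 onset = 39/7b = 4775.51ms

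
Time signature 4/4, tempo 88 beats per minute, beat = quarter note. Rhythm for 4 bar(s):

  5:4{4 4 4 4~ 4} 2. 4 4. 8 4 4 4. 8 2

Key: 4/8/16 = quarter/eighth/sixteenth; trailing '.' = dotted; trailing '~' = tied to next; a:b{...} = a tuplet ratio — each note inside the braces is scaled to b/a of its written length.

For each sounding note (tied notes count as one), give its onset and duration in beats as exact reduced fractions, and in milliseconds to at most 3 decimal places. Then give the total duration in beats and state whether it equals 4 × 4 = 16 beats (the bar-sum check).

1) 0.0ms=0b +545.455ms=4/5b
2) 545.455ms=4/5b +545.455ms=4/5b
3) 1090.909ms=8/5b +545.455ms=4/5b
4) 1636.364ms=12/5b +1090.909ms=8/5b
5) 2727.273ms=4b +2045.455ms=3b
6) 4772.727ms=7b +681.818ms=1b
7) 5454.545ms=8b +1022.727ms=3/2b
8) 6477.273ms=19/2b +340.909ms=1/2b
9) 6818.182ms=10b +681.818ms=1b
10) 7500.0ms=11b +681.818ms=1b
11) 8181.818ms=12b +1022.727ms=3/2b
12) 9204.545ms=27/2b +340.909ms=1/2b
13) 9545.455ms=14b +1363.636ms=2b
Σ=16b of 16 (88bpm 4/4) — PASS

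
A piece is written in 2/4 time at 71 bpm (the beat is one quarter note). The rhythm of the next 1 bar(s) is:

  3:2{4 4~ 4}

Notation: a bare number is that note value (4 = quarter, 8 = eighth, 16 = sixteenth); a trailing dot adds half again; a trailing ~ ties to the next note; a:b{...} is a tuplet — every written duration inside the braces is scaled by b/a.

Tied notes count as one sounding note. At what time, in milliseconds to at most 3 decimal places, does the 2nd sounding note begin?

1. 0.0ms @ 0 + 563.38ms (2/3)
2. 563.38ms @ 2/3 + 1126.761ms (4/3)

note 2 onset = 2/3b = 563.38ms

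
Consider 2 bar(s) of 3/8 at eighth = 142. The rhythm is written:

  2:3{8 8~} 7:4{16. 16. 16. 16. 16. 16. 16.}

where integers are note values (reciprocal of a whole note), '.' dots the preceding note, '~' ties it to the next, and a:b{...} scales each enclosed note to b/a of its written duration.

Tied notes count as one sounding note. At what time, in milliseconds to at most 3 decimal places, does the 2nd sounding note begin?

note 2 onset = 3/2b = 633.803ms

1. 0.0ms @ 0 + 633.803ms (3/2)
2. 633.803ms @ 3/2 + 814.889ms (27/14)
3. 1448.692ms @ 24/7 + 181.087ms (3/7)
4. 1629.779ms @ 27/7 + 181.087ms (3/7)
5. 1810.865ms @ 30/7 + 181.087ms (3/7)
6. 1991.952ms @ 33/7 + 181.087ms (3/7)
7. 2173.038ms @ 36/7 + 181.087ms (3/7)
8. 2354.125ms @ 39/7 + 181.087ms (3/7)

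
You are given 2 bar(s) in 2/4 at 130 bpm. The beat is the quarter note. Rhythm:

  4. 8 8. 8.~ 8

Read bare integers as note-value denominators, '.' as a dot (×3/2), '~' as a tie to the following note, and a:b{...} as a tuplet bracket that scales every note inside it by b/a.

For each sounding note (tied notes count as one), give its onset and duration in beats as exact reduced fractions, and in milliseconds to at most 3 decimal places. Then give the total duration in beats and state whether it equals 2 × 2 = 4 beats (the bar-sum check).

1) 0.0ms=0b +692.308ms=3/2b
2) 692.308ms=3/2b +230.769ms=1/2b
3) 923.077ms=2b +346.154ms=3/4b
4) 1269.231ms=11/4b +576.923ms=5/4b
Σ=4b of 4 (130bpm 2/4) — PASS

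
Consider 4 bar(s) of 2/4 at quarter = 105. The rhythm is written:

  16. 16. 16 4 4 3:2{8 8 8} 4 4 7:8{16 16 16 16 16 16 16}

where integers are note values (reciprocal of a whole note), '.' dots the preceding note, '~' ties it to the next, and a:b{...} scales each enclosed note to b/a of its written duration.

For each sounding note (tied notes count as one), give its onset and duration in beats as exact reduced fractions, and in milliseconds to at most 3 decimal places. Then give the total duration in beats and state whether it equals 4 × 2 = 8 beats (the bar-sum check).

1) 0.0ms=0b +214.286ms=3/8b
2) 214.286ms=3/8b +214.286ms=3/8b
3) 428.571ms=3/4b +142.857ms=1/4b
4) 571.429ms=1b +571.429ms=1b
5) 1142.857ms=2b +571.429ms=1b
6) 1714.286ms=3b +190.476ms=1/3b
7) 1904.762ms=10/3b +190.476ms=1/3b
8) 2095.238ms=11/3b +190.476ms=1/3b
9) 2285.714ms=4b +571.429ms=1b
10) 2857.143ms=5b +571.429ms=1b
11) 3428.571ms=6b +163.265ms=2/7b
12) 3591.837ms=44/7b +163.265ms=2/7b
13) 3755.102ms=46/7b +163.265ms=2/7b
14) 3918.367ms=48/7b +163.265ms=2/7b
15) 4081.633ms=50/7b +163.265ms=2/7b
16) 4244.898ms=52/7b +163.265ms=2/7b
17) 4408.163ms=54/7b +163.265ms=2/7b
Σ=8b of 8 (105bpm 2/4) — PASS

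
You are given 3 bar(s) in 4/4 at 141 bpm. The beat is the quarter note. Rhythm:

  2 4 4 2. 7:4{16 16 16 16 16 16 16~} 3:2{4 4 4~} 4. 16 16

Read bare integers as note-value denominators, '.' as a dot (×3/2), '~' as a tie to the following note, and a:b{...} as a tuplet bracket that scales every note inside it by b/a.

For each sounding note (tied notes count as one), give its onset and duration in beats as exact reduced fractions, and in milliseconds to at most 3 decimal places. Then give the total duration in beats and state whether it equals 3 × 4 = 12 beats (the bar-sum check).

1) 0.0ms=0b +851.064ms=2b
2) 851.064ms=2b +425.532ms=1b
3) 1276.596ms=3b +425.532ms=1b
4) 1702.128ms=4b +1276.596ms=3b
5) 2978.723ms=7b +60.79ms=1/7b
6) 3039.514ms=50/7b +60.79ms=1/7b
7) 3100.304ms=51/7b +60.79ms=1/7b
8) 3161.094ms=52/7b +60.79ms=1/7b
9) 3221.884ms=53/7b +60.79ms=1/7b
10) 3282.675ms=54/7b +60.79ms=1/7b
11) 3343.465ms=55/7b +344.478ms=17/21b
12) 3687.943ms=26/3b +283.688ms=2/3b
13) 3971.631ms=28/3b +921.986ms=13/6b
14) 4893.617ms=23/2b +106.383ms=1/4b
15) 5000.0ms=47/4b +106.383ms=1/4b
Σ=12b of 12 (141bpm 4/4) — PASS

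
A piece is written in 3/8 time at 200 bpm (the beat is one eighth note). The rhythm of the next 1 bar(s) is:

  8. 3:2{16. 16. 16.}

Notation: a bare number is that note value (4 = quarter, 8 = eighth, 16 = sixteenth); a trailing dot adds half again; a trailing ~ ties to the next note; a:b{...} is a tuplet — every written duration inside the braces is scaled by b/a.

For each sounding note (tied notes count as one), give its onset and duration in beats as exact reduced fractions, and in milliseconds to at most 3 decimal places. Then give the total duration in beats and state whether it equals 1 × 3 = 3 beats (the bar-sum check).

1) 0.0ms=0b +450.0ms=3/2b
2) 450.0ms=3/2b +150.0ms=1/2b
3) 600.0ms=2b +150.0ms=1/2b
4) 750.0ms=5/2b +150.0ms=1/2b
Σ=3b of 3 (200bpm 3/8) — PASS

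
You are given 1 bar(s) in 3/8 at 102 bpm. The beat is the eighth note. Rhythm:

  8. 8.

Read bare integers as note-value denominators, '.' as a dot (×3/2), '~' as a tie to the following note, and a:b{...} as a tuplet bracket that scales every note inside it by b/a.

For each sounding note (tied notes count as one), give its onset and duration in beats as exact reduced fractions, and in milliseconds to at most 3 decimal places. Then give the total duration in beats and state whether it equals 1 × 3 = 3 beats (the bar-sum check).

1) 0.0ms=0b +882.353ms=3/2b
2) 882.353ms=3/2b +882.353ms=3/2b
Σ=3b of 3 (102bpm 3/8) — PASS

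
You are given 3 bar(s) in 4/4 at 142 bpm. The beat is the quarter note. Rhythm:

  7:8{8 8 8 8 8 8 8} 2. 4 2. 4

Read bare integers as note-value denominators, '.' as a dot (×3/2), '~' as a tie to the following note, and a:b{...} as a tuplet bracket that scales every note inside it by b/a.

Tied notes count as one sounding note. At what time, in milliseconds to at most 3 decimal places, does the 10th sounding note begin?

note 10 onset = 8b = 3380.282ms

1. 0.0ms @ 0 + 241.449ms (4/7)
2. 241.449ms @ 4/7 + 241.449ms (4/7)
3. 482.897ms @ 8/7 + 241.449ms (4/7)
4. 724.346ms @ 12/7 + 241.449ms (4/7)
5. 965.795ms @ 16/7 + 241.449ms (4/7)
6. 1207.243ms @ 20/7 + 241.449ms (4/7)
7. 1448.692ms @ 24/7 + 241.449ms (4/7)
8. 1690.141ms @ 4 + 1267.606ms (3)
9. 2957.746ms @ 7 + 422.535ms (1)
10. 3380.282ms @ 8 + 1267.606ms (3)
11. 4647.887ms @ 11 + 422.535ms (1)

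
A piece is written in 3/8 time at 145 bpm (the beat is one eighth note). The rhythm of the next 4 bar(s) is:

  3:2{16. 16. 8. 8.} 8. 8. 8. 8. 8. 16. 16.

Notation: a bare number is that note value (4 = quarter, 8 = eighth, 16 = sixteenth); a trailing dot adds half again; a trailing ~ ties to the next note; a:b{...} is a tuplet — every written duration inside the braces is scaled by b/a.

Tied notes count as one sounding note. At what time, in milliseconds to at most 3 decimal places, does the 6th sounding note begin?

1. 0.0ms @ 0 + 206.897ms (1/2)
2. 206.897ms @ 1/2 + 206.897ms (1/2)
3. 413.793ms @ 1 + 413.793ms (1)
4. 827.586ms @ 2 + 413.793ms (1)
5. 1241.379ms @ 3 + 620.69ms (3/2)
6. 1862.069ms @ 9/2 + 620.69ms (3/2)
7. 2482.759ms @ 6 + 620.69ms (3/2)
8. 3103.448ms @ 15/2 + 620.69ms (3/2)
9. 3724.138ms @ 9 + 620.69ms (3/2)
10. 4344.828ms @ 21/2 + 310.345ms (3/4)
11. 4655.172ms @ 45/4 + 310.345ms (3/4)

note 6 onset = 9/2b = 1862.069ms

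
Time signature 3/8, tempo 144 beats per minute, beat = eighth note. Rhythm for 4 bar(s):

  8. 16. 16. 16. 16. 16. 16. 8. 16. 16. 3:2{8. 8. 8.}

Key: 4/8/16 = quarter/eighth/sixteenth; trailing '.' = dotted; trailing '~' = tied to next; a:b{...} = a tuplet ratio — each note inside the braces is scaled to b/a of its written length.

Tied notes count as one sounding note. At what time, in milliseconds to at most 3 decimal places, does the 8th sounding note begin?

note 8 onset = 6b = 2500.0ms

1. 0.0ms @ 0 + 625.0ms (3/2)
2. 625.0ms @ 3/2 + 312.5ms (3/4)
3. 937.5ms @ 9/4 + 312.5ms (3/4)
4. 1250.0ms @ 3 + 312.5ms (3/4)
5. 1562.5ms @ 15/4 + 312.5ms (3/4)
6. 1875.0ms @ 9/2 + 312.5ms (3/4)
7. 2187.5ms @ 21/4 + 312.5ms (3/4)
8. 2500.0ms @ 6 + 625.0ms (3/2)
9. 3125.0ms @ 15/2 + 312.5ms (3/4)
10. 3437.5ms @ 33/4 + 312.5ms (3/4)
11. 3750.0ms @ 9 + 416.667ms (1)
12. 4166.667ms @ 10 + 416.667ms (1)
13. 4583.333ms @ 11 + 416.667ms (1)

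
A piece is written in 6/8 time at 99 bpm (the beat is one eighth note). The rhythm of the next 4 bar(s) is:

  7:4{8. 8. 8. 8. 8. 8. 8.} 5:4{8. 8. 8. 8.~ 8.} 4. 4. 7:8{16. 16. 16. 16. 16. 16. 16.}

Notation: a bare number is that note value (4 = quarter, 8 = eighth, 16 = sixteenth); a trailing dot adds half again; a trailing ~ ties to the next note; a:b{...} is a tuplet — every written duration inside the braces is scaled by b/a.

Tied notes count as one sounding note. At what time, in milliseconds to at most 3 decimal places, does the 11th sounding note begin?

1. 0.0ms @ 0 + 519.481ms (6/7)
2. 519.481ms @ 6/7 + 519.481ms (6/7)
3. 1038.961ms @ 12/7 + 519.481ms (6/7)
4. 1558.442ms @ 18/7 + 519.481ms (6/7)
5. 2077.922ms @ 24/7 + 519.481ms (6/7)
6. 2597.403ms @ 30/7 + 519.481ms (6/7)
7. 3116.883ms @ 36/7 + 519.481ms (6/7)
8. 3636.364ms @ 6 + 727.273ms (6/5)
9. 4363.636ms @ 36/5 + 727.273ms (6/5)
10. 5090.909ms @ 42/5 + 727.273ms (6/5)
11. 5818.182ms @ 48/5 + 1454.545ms (12/5)
12. 7272.727ms @ 12 + 1818.182ms (3)
13. 9090.909ms @ 15 + 1818.182ms (3)
14. 10909.091ms @ 18 + 519.481ms (6/7)
15. 11428.571ms @ 132/7 + 519.481ms (6/7)
16. 11948.052ms @ 138/7 + 519.481ms (6/7)
17. 12467.532ms @ 144/7 + 519.481ms (6/7)
18. 12987.013ms @ 150/7 + 519.481ms (6/7)
19. 13506.494ms @ 156/7 + 519.481ms (6/7)
20. 14025.974ms @ 162/7 + 519.481ms (6/7)

note 11 onset = 48/5b = 5818.182ms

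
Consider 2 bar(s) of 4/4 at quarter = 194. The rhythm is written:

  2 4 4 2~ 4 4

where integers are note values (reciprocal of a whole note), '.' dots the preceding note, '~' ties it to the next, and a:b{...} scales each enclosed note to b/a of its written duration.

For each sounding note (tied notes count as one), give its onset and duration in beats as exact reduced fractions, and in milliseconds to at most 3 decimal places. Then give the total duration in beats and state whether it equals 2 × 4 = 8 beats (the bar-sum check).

1) 0.0ms=0b +618.557ms=2b
2) 618.557ms=2b +309.278ms=1b
3) 927.835ms=3b +309.278ms=1b
4) 1237.113ms=4b +927.835ms=3b
5) 2164.948ms=7b +309.278ms=1b
Σ=8b of 8 (194bpm 4/4) — PASS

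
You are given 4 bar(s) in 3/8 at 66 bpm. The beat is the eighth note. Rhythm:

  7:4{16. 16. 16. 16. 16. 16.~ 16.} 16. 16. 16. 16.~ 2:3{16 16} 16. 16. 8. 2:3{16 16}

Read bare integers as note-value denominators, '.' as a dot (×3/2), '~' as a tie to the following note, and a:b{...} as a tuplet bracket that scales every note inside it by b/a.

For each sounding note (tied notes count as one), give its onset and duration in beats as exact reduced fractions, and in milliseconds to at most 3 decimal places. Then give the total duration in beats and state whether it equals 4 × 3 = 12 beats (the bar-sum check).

1) 0.0ms=0b +389.61ms=3/7b
2) 389.61ms=3/7b +389.61ms=3/7b
3) 779.221ms=6/7b +389.61ms=3/7b
4) 1168.831ms=9/7b +389.61ms=3/7b
5) 1558.442ms=12/7b +389.61ms=3/7b
6) 1948.052ms=15/7b +779.221ms=6/7b
7) 2727.273ms=3b +681.818ms=3/4b
8) 3409.091ms=15/4b +681.818ms=3/4b
9) 4090.909ms=9/2b +681.818ms=3/4b
10) 4772.727ms=21/4b +1363.636ms=3/2b
11) 6136.364ms=27/4b +681.818ms=3/4b
12) 6818.182ms=15/2b +681.818ms=3/4b
13) 7500.0ms=33/4b +681.818ms=3/4b
14) 8181.818ms=9b +1363.636ms=3/2b
15) 9545.455ms=21/2b +681.818ms=3/4b
16) 10227.273ms=45/4b +681.818ms=3/4b
Σ=12b of 12 (66bpm 3/8) — PASS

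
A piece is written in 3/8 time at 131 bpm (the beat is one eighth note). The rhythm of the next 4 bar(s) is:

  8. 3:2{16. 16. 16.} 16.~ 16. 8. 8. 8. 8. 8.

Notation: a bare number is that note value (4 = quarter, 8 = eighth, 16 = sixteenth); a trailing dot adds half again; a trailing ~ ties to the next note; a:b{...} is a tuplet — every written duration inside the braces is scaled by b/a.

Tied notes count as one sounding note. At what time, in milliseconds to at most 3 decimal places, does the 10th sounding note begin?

1. 0.0ms @ 0 + 687.023ms (3/2)
2. 687.023ms @ 3/2 + 229.008ms (1/2)
3. 916.031ms @ 2 + 229.008ms (1/2)
4. 1145.038ms @ 5/2 + 229.008ms (1/2)
5. 1374.046ms @ 3 + 687.023ms (3/2)
6. 2061.069ms @ 9/2 + 687.023ms (3/2)
7. 2748.092ms @ 6 + 687.023ms (3/2)
8. 3435.115ms @ 15/2 + 687.023ms (3/2)
9. 4122.137ms @ 9 + 687.023ms (3/2)
10. 4809.16ms @ 21/2 + 687.023ms (3/2)

note 10 onset = 21/2b = 4809.16ms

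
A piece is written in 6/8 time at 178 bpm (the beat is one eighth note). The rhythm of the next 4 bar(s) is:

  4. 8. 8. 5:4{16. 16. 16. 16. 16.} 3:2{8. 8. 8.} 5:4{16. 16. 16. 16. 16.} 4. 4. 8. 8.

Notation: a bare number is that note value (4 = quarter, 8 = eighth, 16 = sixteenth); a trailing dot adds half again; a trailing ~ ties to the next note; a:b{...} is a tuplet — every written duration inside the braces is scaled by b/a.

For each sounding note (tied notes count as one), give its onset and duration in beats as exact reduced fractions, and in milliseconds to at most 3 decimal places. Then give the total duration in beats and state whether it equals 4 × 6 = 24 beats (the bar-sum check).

1) 0.0ms=0b +1011.236ms=3b
2) 1011.236ms=3b +505.618ms=3/2b
3) 1516.854ms=9/2b +505.618ms=3/2b
4) 2022.472ms=6b +202.247ms=3/5b
5) 2224.719ms=33/5b +202.247ms=3/5b
6) 2426.966ms=36/5b +202.247ms=3/5b
7) 2629.213ms=39/5b +202.247ms=3/5b
8) 2831.461ms=42/5b +202.247ms=3/5b
9) 3033.708ms=9b +337.079ms=1b
10) 3370.787ms=10b +337.079ms=1b
11) 3707.865ms=11b +337.079ms=1b
12) 4044.944ms=12b +202.247ms=3/5b
13) 4247.191ms=63/5b +202.247ms=3/5b
14) 4449.438ms=66/5b +202.247ms=3/5b
15) 4651.685ms=69/5b +202.247ms=3/5b
16) 4853.933ms=72/5b +202.247ms=3/5b
17) 5056.18ms=15b +1011.236ms=3b
18) 6067.416ms=18b +1011.236ms=3b
19) 7078.652ms=21b +505.618ms=3/2b
20) 7584.27ms=45/2b +505.618ms=3/2b
Σ=24b of 24 (178bpm 6/8) — PASS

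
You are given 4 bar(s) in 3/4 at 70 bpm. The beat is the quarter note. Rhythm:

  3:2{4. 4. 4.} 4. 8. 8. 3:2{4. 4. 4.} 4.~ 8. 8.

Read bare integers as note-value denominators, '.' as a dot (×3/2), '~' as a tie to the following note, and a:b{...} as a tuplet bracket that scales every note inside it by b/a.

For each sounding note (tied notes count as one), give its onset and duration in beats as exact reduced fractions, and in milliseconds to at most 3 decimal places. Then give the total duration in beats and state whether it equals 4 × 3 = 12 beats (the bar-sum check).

1) 0.0ms=0b +857.143ms=1b
2) 857.143ms=1b +857.143ms=1b
3) 1714.286ms=2b +857.143ms=1b
4) 2571.429ms=3b +1285.714ms=3/2b
5) 3857.143ms=9/2b +642.857ms=3/4b
6) 4500.0ms=21/4b +642.857ms=3/4b
7) 5142.857ms=6b +857.143ms=1b
8) 6000.0ms=7b +857.143ms=1b
9) 6857.143ms=8b +857.143ms=1b
10) 7714.286ms=9b +1928.571ms=9/4b
11) 9642.857ms=45/4b +642.857ms=3/4b
Σ=12b of 12 (70bpm 3/4) — PASS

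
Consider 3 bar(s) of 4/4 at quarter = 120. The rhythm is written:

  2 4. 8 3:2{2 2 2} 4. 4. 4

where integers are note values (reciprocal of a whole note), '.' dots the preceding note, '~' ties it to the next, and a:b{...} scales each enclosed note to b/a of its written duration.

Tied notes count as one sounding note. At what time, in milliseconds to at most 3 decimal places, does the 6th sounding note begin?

note 6 onset = 20/3b = 3333.333ms

1. 0.0ms @ 0 + 1000.0ms (2)
2. 1000.0ms @ 2 + 750.0ms (3/2)
3. 1750.0ms @ 7/2 + 250.0ms (1/2)
4. 2000.0ms @ 4 + 666.667ms (4/3)
5. 2666.667ms @ 16/3 + 666.667ms (4/3)
6. 3333.333ms @ 20/3 + 666.667ms (4/3)
7. 4000.0ms @ 8 + 750.0ms (3/2)
8. 4750.0ms @ 19/2 + 750.0ms (3/2)
9. 5500.0ms @ 11 + 500.0ms (1)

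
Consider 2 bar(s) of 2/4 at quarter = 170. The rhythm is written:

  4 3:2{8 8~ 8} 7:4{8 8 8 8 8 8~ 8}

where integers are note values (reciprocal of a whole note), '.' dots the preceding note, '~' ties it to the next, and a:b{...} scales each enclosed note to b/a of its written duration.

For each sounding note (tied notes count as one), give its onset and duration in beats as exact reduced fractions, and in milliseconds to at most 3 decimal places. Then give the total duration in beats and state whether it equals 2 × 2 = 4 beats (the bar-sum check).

1) 0.0ms=0b +352.941ms=1b
2) 352.941ms=1b +117.647ms=1/3b
3) 470.588ms=4/3b +235.294ms=2/3b
4) 705.882ms=2b +100.84ms=2/7b
5) 806.723ms=16/7b +100.84ms=2/7b
6) 907.563ms=18/7b +100.84ms=2/7b
7) 1008.403ms=20/7b +100.84ms=2/7b
8) 1109.244ms=22/7b +100.84ms=2/7b
9) 1210.084ms=24/7b +201.681ms=4/7b
Σ=4b of 4 (170bpm 2/4) — PASS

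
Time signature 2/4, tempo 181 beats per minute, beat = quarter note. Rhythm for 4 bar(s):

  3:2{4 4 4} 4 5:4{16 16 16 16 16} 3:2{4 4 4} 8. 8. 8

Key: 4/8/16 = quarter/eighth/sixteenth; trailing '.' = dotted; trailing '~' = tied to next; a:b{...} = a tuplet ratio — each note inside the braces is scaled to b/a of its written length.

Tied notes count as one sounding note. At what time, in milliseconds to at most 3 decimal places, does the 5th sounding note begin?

note 5 onset = 3b = 994.475ms

1. 0.0ms @ 0 + 220.994ms (2/3)
2. 220.994ms @ 2/3 + 220.994ms (2/3)
3. 441.989ms @ 4/3 + 220.994ms (2/3)
4. 662.983ms @ 2 + 331.492ms (1)
5. 994.475ms @ 3 + 66.298ms (1/5)
6. 1060.773ms @ 16/5 + 66.298ms (1/5)
7. 1127.072ms @ 17/5 + 66.298ms (1/5)
8. 1193.37ms @ 18/5 + 66.298ms (1/5)
9. 1259.669ms @ 19/5 + 66.298ms (1/5)
10. 1325.967ms @ 4 + 220.994ms (2/3)
11. 1546.961ms @ 14/3 + 220.994ms (2/3)
12. 1767.956ms @ 16/3 + 220.994ms (2/3)
13. 1988.95ms @ 6 + 248.619ms (3/4)
14. 2237.569ms @ 27/4 + 248.619ms (3/4)
15. 2486.188ms @ 15/2 + 165.746ms (1/2)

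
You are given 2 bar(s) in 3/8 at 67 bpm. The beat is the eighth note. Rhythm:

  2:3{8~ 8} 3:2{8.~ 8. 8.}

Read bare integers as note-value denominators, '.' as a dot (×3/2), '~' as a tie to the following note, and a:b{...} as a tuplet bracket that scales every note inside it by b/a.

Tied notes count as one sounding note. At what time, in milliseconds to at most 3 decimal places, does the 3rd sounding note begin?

1. 0.0ms @ 0 + 2686.567ms (3)
2. 2686.567ms @ 3 + 1791.045ms (2)
3. 4477.612ms @ 5 + 895.522ms (1)

note 3 onset = 5b = 4477.612ms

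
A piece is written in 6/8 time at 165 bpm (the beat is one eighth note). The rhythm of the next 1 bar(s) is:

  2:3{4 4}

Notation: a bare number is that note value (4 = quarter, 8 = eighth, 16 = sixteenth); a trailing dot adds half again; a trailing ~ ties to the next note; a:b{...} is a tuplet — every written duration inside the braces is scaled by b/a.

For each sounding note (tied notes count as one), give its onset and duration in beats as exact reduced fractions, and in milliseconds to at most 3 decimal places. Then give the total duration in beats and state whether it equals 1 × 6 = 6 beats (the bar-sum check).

1) 0.0ms=0b +1090.909ms=3b
2) 1090.909ms=3b +1090.909ms=3b
Σ=6b of 6 (165bpm 6/8) — PASS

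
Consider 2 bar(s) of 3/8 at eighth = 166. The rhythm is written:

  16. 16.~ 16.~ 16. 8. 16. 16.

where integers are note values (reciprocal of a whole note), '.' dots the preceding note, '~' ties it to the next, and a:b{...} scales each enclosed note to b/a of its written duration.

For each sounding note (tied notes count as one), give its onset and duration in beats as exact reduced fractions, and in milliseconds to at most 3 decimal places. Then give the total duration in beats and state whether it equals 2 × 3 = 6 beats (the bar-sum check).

1) 0.0ms=0b +271.084ms=3/4b
2) 271.084ms=3/4b +813.253ms=9/4b
3) 1084.337ms=3b +542.169ms=3/2b
4) 1626.506ms=9/2b +271.084ms=3/4b
5) 1897.59ms=21/4b +271.084ms=3/4b
Σ=6b of 6 (166bpm 3/8) — PASS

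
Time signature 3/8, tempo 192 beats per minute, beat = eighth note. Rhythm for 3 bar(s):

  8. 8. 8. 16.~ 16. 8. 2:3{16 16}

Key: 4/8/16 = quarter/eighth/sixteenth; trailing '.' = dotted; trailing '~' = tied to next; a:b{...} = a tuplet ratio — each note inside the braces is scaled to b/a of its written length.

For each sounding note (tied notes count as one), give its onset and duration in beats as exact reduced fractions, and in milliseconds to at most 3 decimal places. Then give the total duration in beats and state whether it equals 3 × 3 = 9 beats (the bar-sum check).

1) 0.0ms=0b +468.75ms=3/2b
2) 468.75ms=3/2b +468.75ms=3/2b
3) 937.5ms=3b +468.75ms=3/2b
4) 1406.25ms=9/2b +468.75ms=3/2b
5) 1875.0ms=6b +468.75ms=3/2b
6) 2343.75ms=15/2b +234.375ms=3/4b
7) 2578.125ms=33/4b +234.375ms=3/4b
Σ=9b of 9 (192bpm 3/8) — PASS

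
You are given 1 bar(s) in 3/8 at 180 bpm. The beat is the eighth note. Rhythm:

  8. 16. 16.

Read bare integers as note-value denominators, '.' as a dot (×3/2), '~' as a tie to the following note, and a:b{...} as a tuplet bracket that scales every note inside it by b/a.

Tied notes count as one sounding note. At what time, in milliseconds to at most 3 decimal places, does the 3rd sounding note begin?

note 3 onset = 9/4b = 750.0ms

1. 0.0ms @ 0 + 500.0ms (3/2)
2. 500.0ms @ 3/2 + 250.0ms (3/4)
3. 750.0ms @ 9/4 + 250.0ms (3/4)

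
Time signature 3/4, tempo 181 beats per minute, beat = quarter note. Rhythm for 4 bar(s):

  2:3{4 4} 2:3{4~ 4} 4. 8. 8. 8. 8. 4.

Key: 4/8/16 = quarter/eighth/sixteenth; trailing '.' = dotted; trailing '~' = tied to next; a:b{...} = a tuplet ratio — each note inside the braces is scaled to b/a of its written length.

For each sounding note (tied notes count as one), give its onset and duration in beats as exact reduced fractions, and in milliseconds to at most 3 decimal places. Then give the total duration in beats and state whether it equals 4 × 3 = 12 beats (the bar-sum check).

1) 0.0ms=0b +497.238ms=3/2b
2) 497.238ms=3/2b +497.238ms=3/2b
3) 994.475ms=3b +994.475ms=3b
4) 1988.95ms=6b +497.238ms=3/2b
5) 2486.188ms=15/2b +248.619ms=3/4b
6) 2734.807ms=33/4b +248.619ms=3/4b
7) 2983.425ms=9b +248.619ms=3/4b
8) 3232.044ms=39/4b +248.619ms=3/4b
9) 3480.663ms=21/2b +497.238ms=3/2b
Σ=12b of 12 (181bpm 3/4) — PASS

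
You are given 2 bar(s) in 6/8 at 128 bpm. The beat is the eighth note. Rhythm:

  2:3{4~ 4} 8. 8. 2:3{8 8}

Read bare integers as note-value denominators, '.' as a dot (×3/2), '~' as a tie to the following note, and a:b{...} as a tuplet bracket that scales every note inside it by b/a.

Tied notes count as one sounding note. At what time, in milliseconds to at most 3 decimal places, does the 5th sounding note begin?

note 5 onset = 21/2b = 4921.875ms

1. 0.0ms @ 0 + 2812.5ms (6)
2. 2812.5ms @ 6 + 703.125ms (3/2)
3. 3515.625ms @ 15/2 + 703.125ms (3/2)
4. 4218.75ms @ 9 + 703.125ms (3/2)
5. 4921.875ms @ 21/2 + 703.125ms (3/2)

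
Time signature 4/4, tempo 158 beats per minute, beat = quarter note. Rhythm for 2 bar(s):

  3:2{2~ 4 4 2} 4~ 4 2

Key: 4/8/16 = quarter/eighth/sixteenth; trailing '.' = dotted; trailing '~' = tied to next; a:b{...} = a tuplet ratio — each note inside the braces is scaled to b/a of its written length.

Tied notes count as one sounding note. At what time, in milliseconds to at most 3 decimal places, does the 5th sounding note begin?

1. 0.0ms @ 0 + 759.494ms (2)
2. 759.494ms @ 2 + 253.165ms (2/3)
3. 1012.658ms @ 8/3 + 506.329ms (4/3)
4. 1518.987ms @ 4 + 759.494ms (2)
5. 2278.481ms @ 6 + 759.494ms (2)

note 5 onset = 6b = 2278.481ms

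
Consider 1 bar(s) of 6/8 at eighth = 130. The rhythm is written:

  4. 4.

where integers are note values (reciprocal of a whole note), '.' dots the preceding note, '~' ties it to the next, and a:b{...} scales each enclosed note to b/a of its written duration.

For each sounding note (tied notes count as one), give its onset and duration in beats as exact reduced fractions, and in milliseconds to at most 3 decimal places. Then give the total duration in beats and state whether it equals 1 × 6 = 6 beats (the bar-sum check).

1) 0.0ms=0b +1384.615ms=3b
2) 1384.615ms=3b +1384.615ms=3b
Σ=6b of 6 (130bpm 6/8) — PASS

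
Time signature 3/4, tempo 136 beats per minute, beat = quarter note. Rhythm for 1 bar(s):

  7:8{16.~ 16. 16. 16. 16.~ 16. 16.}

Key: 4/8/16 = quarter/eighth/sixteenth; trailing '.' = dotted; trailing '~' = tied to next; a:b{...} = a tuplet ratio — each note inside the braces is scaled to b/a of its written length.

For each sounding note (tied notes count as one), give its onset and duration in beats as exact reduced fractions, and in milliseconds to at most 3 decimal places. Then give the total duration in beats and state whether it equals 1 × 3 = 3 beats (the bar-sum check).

1) 0.0ms=0b +378.151ms=6/7b
2) 378.151ms=6/7b +189.076ms=3/7b
3) 567.227ms=9/7b +189.076ms=3/7b
4) 756.303ms=12/7b +378.151ms=6/7b
5) 1134.454ms=18/7b +189.076ms=3/7b
Σ=3b of 3 (136bpm 3/4) — PASS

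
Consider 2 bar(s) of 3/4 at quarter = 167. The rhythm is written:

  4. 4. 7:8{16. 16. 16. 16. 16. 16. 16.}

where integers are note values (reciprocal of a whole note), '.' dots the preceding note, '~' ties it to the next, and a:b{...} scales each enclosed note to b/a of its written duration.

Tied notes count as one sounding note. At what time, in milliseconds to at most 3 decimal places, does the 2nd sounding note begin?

note 2 onset = 3/2b = 538.922ms

1. 0.0ms @ 0 + 538.922ms (3/2)
2. 538.922ms @ 3/2 + 538.922ms (3/2)
3. 1077.844ms @ 3 + 153.978ms (3/7)
4. 1231.822ms @ 24/7 + 153.978ms (3/7)
5. 1385.8ms @ 27/7 + 153.978ms (3/7)
6. 1539.778ms @ 30/7 + 153.978ms (3/7)
7. 1693.755ms @ 33/7 + 153.978ms (3/7)
8. 1847.733ms @ 36/7 + 153.978ms (3/7)
9. 2001.711ms @ 39/7 + 153.978ms (3/7)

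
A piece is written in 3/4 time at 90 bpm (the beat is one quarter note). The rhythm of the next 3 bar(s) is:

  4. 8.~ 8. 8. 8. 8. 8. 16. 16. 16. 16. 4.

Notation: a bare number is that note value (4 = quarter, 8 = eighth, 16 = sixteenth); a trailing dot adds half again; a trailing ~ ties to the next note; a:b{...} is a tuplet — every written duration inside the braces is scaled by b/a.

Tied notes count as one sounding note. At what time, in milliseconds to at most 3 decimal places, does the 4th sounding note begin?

note 4 onset = 15/4b = 2500.0ms

1. 0.0ms @ 0 + 1000.0ms (3/2)
2. 1000.0ms @ 3/2 + 1000.0ms (3/2)
3. 2000.0ms @ 3 + 500.0ms (3/4)
4. 2500.0ms @ 15/4 + 500.0ms (3/4)
5. 3000.0ms @ 9/2 + 500.0ms (3/4)
6. 3500.0ms @ 21/4 + 500.0ms (3/4)
7. 4000.0ms @ 6 + 250.0ms (3/8)
8. 4250.0ms @ 51/8 + 250.0ms (3/8)
9. 4500.0ms @ 27/4 + 250.0ms (3/8)
10. 4750.0ms @ 57/8 + 250.0ms (3/8)
11. 5000.0ms @ 15/2 + 1000.0ms (3/2)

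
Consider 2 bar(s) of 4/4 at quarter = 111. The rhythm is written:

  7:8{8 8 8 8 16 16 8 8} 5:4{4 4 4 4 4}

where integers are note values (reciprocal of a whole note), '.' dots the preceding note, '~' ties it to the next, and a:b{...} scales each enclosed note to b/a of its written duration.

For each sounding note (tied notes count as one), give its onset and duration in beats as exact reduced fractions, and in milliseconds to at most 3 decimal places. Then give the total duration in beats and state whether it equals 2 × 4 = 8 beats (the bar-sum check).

1) 0.0ms=0b +308.88ms=4/7b
2) 308.88ms=4/7b +308.88ms=4/7b
3) 617.761ms=8/7b +308.88ms=4/7b
4) 926.641ms=12/7b +308.88ms=4/7b
5) 1235.521ms=16/7b +154.44ms=2/7b
6) 1389.961ms=18/7b +154.44ms=2/7b
7) 1544.402ms=20/7b +308.88ms=4/7b
8) 1853.282ms=24/7b +308.88ms=4/7b
9) 2162.162ms=4b +432.432ms=4/5b
10) 2594.595ms=24/5b +432.432ms=4/5b
11) 3027.027ms=28/5b +432.432ms=4/5b
12) 3459.459ms=32/5b +432.432ms=4/5b
13) 3891.892ms=36/5b +432.432ms=4/5b
Σ=8b of 8 (111bpm 4/4) — PASS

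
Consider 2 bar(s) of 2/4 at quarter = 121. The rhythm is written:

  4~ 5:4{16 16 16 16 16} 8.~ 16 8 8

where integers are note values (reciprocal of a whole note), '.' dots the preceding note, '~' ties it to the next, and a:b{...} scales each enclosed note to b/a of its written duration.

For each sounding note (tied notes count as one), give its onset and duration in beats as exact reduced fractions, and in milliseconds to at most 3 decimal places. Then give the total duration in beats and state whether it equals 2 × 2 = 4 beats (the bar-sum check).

1) 0.0ms=0b +595.041ms=6/5b
2) 595.041ms=6/5b +99.174ms=1/5b
3) 694.215ms=7/5b +99.174ms=1/5b
4) 793.388ms=8/5b +99.174ms=1/5b
5) 892.562ms=9/5b +99.174ms=1/5b
6) 991.736ms=2b +495.868ms=1b
7) 1487.603ms=3b +247.934ms=1/2b
8) 1735.537ms=7/2b +247.934ms=1/2b
Σ=4b of 4 (121bpm 2/4) — PASS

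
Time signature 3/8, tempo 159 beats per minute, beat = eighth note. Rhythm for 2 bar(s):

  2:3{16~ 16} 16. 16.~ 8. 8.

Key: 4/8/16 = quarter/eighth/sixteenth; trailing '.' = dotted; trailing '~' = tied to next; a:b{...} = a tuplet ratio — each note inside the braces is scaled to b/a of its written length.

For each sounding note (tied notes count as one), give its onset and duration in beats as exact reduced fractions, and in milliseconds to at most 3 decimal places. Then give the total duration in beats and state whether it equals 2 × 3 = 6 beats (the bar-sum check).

1) 0.0ms=0b +566.038ms=3/2b
2) 566.038ms=3/2b +283.019ms=3/4b
3) 849.057ms=9/4b +849.057ms=9/4b
4) 1698.113ms=9/2b +566.038ms=3/2b
Σ=6b of 6 (159bpm 3/8) — PASS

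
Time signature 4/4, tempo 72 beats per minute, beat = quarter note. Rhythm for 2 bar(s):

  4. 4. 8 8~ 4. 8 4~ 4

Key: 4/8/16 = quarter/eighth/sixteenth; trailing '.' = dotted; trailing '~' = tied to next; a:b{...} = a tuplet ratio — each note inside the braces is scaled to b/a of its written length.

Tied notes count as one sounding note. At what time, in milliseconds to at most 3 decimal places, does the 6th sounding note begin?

note 6 onset = 6b = 5000.0ms

1. 0.0ms @ 0 + 1250.0ms (3/2)
2. 1250.0ms @ 3/2 + 1250.0ms (3/2)
3. 2500.0ms @ 3 + 416.667ms (1/2)
4. 2916.667ms @ 7/2 + 1666.667ms (2)
5. 4583.333ms @ 11/2 + 416.667ms (1/2)
6. 5000.0ms @ 6 + 1666.667ms (2)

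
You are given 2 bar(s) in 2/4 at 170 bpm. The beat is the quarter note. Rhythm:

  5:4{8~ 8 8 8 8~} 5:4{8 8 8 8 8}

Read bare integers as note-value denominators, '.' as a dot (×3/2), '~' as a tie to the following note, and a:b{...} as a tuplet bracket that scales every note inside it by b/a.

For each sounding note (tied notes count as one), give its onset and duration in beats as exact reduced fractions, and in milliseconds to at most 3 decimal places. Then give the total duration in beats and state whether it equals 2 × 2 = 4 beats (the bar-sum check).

1) 0.0ms=0b +282.353ms=4/5b
2) 282.353ms=4/5b +141.176ms=2/5b
3) 423.529ms=6/5b +141.176ms=2/5b
4) 564.706ms=8/5b +282.353ms=4/5b
5) 847.059ms=12/5b +141.176ms=2/5b
6) 988.235ms=14/5b +141.176ms=2/5b
7) 1129.412ms=16/5b +141.176ms=2/5b
8) 1270.588ms=18/5b +141.176ms=2/5b
Σ=4b of 4 (170bpm 2/4) — PASS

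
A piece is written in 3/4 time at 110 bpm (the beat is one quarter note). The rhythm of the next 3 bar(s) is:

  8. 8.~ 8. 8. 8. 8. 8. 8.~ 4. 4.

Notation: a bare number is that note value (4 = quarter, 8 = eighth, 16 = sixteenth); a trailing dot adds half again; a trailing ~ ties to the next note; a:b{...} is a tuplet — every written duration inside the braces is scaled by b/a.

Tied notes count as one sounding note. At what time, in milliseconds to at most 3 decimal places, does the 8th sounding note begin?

note 8 onset = 15/2b = 4090.909ms

1. 0.0ms @ 0 + 409.091ms (3/4)
2. 409.091ms @ 3/4 + 818.182ms (3/2)
3. 1227.273ms @ 9/4 + 409.091ms (3/4)
4. 1636.364ms @ 3 + 409.091ms (3/4)
5. 2045.455ms @ 15/4 + 409.091ms (3/4)
6. 2454.545ms @ 9/2 + 409.091ms (3/4)
7. 2863.636ms @ 21/4 + 1227.273ms (9/4)
8. 4090.909ms @ 15/2 + 818.182ms (3/2)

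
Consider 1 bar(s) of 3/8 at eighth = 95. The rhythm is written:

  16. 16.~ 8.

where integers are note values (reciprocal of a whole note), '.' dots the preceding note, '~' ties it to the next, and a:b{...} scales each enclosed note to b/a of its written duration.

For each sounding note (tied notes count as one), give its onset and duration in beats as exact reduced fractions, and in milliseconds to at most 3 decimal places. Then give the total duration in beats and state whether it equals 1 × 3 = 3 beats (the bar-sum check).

1) 0.0ms=0b +473.684ms=3/4b
2) 473.684ms=3/4b +1421.053ms=9/4b
Σ=3b of 3 (95bpm 3/8) — PASS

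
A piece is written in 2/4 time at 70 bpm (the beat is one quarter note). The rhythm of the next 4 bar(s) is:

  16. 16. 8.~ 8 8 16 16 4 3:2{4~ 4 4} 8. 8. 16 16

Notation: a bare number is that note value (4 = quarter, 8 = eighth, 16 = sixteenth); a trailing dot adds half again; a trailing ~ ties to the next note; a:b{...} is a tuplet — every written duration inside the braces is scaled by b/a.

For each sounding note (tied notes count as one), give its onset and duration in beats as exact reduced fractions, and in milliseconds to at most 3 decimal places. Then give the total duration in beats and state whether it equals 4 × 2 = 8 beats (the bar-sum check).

1) 0.0ms=0b +321.429ms=3/8b
2) 321.429ms=3/8b +321.429ms=3/8b
3) 642.857ms=3/4b +1071.429ms=5/4b
4) 1714.286ms=2b +428.571ms=1/2b
5) 2142.857ms=5/2b +214.286ms=1/4b
6) 2357.143ms=11/4b +214.286ms=1/4b
7) 2571.429ms=3b +857.143ms=1b
8) 3428.571ms=4b +1142.857ms=4/3b
9) 4571.429ms=16/3b +571.429ms=2/3b
10) 5142.857ms=6b +642.857ms=3/4b
11) 5785.714ms=27/4b +642.857ms=3/4b
12) 6428.571ms=15/2b +214.286ms=1/4b
13) 6642.857ms=31/4b +214.286ms=1/4b
Σ=8b of 8 (70bpm 2/4) — PASS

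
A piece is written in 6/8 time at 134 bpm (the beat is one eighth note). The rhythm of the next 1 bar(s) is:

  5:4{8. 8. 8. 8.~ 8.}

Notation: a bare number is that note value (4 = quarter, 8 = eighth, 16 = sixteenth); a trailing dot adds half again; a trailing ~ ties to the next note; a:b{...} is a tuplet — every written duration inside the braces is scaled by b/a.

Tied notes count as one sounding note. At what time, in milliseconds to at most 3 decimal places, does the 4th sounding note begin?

note 4 onset = 18/5b = 1611.94ms

1. 0.0ms @ 0 + 537.313ms (6/5)
2. 537.313ms @ 6/5 + 537.313ms (6/5)
3. 1074.627ms @ 12/5 + 537.313ms (6/5)
4. 1611.94ms @ 18/5 + 1074.627ms (12/5)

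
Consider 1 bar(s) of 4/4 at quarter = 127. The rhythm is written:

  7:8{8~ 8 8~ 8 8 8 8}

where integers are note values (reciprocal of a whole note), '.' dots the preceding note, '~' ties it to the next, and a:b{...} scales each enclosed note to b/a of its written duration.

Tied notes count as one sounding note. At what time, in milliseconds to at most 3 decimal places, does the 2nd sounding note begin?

1. 0.0ms @ 0 + 539.933ms (8/7)
2. 539.933ms @ 8/7 + 539.933ms (8/7)
3. 1079.865ms @ 16/7 + 269.966ms (4/7)
4. 1349.831ms @ 20/7 + 269.966ms (4/7)
5. 1619.798ms @ 24/7 + 269.966ms (4/7)

note 2 onset = 8/7b = 539.933ms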